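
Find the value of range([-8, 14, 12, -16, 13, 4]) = 30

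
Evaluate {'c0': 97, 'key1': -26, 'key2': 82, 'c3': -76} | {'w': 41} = {'c0': 97, 'key1': -26, 'key2': 82, 'c3': -76, 'w': 41}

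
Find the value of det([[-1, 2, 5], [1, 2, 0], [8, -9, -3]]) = (1)*(-1)*det([[2, 0], [-9, -3]]) + (-1)*(2)*det([[1, 0], [8, -3]]) + (1)*(5)*det([[1, 2], [8, -9]])
= 6 + 6 + -125
= -113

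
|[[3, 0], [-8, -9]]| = -27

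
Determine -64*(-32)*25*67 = 3430400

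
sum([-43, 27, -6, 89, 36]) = (-43) + 27 + (-6) + 89 + 36
= 103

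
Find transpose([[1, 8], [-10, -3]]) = [[1, -10], [8, -3]]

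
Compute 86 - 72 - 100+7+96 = 17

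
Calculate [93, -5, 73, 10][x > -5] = keep x where x > -5: 93✓, -5✗, 73✓, 10✓
= [93, 73, 10]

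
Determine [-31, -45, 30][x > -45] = keep x where x > -45: -31✓, -45✗, 30✓
= [-31, 30]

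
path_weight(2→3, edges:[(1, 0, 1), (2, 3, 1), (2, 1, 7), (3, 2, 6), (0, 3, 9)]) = 1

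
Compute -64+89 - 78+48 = -5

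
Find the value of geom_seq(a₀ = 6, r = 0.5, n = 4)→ a_0 = 6*0.5^0 = 6.0
a_1 = 6*0.5^1 = 3.0
a_2 = 6*0.5^2 = 1.5
...
= [6.0, 3.0, 1.5, 0.75]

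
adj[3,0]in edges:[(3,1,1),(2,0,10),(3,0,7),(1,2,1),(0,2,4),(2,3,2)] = 7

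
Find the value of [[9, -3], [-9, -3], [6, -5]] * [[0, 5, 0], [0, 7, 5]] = [[0, 24, -15], [0, -66, -15], [0, -5, -25]]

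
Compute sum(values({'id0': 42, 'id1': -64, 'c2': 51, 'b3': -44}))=-15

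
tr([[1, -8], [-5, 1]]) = diagonal: 1 + 1
= 2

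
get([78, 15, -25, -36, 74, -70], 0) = 78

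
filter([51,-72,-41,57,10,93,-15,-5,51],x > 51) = keep x where x > 51: 51✗, -72✗, -41✗, 57✓, 10✗, 93✓, -15✗, -5✗, 51✗
= [57, 93]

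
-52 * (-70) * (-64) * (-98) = 22830080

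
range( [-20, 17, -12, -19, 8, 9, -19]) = 37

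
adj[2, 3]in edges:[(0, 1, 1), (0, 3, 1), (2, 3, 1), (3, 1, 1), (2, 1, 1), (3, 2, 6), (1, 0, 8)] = 1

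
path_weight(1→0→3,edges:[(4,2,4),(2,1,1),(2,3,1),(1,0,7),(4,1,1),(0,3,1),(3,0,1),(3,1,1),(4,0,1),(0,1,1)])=8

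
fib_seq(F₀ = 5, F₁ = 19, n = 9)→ [5, 19, 24, 43, 67, 110, 177, 287, 464]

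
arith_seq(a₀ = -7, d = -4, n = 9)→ a_0 = -7 + 0*-4 = -7
a_1 = -7 + 1*-4 = -11
a_2 = -7 + 2*-4 = -15
...
= [-7, -11, -15, -19, -23, -27, -31, -35, -39]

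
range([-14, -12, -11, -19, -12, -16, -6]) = 13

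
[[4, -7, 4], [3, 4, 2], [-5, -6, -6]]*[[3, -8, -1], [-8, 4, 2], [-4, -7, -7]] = C[0][0] = (4)*(3) + (-7)*(-8) + (4)*(-4) = 52
C[0][1] = (4)*(-8) + (-7)*(4) + (4)*(-7) = -88
C[0][2] = (4)*(-1) + (-7)*(2) + (4)*(-7) = -46
C[1][0] = (3)*(3) + (4)*(-8) + (2)*(-4) = -31
C[1][1] = (3)*(-8) + (4)*(4) + (2)*(-7) = -22
C[1][2] = (3)*(-1) + (4)*(2) + (2)*(-7) = -9
... (3 more cells)
= [[52, -88, -46], [-31, -22, -9], [57, 58, 35]]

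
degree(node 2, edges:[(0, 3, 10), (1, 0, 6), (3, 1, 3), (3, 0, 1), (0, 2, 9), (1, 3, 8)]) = incident: (0,2)
= 1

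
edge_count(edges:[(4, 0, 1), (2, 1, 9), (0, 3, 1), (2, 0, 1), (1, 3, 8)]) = 5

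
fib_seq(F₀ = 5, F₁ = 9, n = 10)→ [5, 9, 14, 23, 37, 60, 97, 157, 254, 411]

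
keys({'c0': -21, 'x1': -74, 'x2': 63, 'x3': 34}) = ['c0', 'x1', 'x2', 'x3']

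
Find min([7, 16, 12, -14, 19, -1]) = -14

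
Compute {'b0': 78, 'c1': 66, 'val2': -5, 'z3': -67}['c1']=66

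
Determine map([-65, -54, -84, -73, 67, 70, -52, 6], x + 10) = [-55, -44, -74, -63, 77, 80, -42, 16]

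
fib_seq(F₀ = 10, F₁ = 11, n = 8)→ [10, 11, 21, 32, 53, 85, 138, 223]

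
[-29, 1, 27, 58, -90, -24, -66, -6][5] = -24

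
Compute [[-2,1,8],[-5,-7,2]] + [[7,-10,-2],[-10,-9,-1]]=[[5, -9, 6], [-15, -16, 1]]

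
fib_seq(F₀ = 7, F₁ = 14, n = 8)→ [7, 14, 21, 35, 56, 91, 147, 238]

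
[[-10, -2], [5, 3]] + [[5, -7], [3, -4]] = [[-5, -9], [8, -1]]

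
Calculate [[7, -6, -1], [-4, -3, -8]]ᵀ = [[7, -4], [-6, -3], [-1, -8]]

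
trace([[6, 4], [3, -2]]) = 4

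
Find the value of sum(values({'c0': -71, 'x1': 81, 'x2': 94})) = (-71) + 81 + 94
= 104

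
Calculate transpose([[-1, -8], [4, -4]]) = [[-1, 4], [-8, -4]]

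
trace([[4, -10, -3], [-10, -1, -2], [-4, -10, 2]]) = diagonal: 4 + (-1) + 2
= 5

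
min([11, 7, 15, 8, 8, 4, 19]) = 4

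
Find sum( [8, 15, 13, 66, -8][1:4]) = 94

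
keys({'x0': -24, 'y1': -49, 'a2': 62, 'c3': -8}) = ['x0', 'y1', 'a2', 'c3']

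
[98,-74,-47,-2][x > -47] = keep x where x > -47: 98✓, -74✗, -47✗, -2✓
= [98, -2]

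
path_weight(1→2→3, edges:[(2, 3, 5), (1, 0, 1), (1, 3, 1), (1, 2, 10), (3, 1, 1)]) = w(1→2)=10 + w(2→3)=5
= 15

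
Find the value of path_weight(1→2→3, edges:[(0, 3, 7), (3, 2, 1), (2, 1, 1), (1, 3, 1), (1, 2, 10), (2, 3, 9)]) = 19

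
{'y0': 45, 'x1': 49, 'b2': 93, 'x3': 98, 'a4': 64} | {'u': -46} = {'y0': 45, 'x1': 49, 'b2': 93, 'x3': 98, 'a4': 64, 'u': -46}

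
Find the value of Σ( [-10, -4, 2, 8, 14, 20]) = (-10) + (-4) + 2 + 8 + 14 + 20
= 30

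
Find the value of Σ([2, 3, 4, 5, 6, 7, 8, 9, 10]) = 54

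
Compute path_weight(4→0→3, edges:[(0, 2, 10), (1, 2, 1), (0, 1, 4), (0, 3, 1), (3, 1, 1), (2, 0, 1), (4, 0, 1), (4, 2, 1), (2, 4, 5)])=2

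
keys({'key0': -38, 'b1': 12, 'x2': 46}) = ['key0', 'b1', 'x2']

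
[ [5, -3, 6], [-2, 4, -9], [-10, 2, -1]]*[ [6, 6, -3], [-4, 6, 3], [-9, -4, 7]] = C[0][0] = (5)*(6) + (-3)*(-4) + (6)*(-9) = -12
C[0][1] = (5)*(6) + (-3)*(6) + (6)*(-4) = -12
C[0][2] = (5)*(-3) + (-3)*(3) + (6)*(7) = 18
C[1][0] = (-2)*(6) + (4)*(-4) + (-9)*(-9) = 53
C[1][1] = (-2)*(6) + (4)*(6) + (-9)*(-4) = 48
C[1][2] = (-2)*(-3) + (4)*(3) + (-9)*(7) = -45
... (3 more cells)
= [[-12, -12, 18], [53, 48, -45], [-59, -44, 29]]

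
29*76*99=218196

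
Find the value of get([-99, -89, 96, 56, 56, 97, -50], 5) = 97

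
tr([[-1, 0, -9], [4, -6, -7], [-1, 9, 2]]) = -5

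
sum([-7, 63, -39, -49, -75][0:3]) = slice → [-7, 63, -39]
(-7) + 63 + (-39)
= 17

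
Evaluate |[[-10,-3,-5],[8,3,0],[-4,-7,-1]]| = (1)*(-10)*det([[3, 0], [-7, -1]]) + (-1)*(-3)*det([[8, 0], [-4, -1]]) + (1)*(-5)*det([[8, 3], [-4, -7]])
= 30 + -24 + 220
= 226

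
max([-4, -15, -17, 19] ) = 19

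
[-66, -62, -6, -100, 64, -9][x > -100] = [-66, -62, -6, 64, -9]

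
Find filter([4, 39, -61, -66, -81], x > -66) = keep x where x > -66: 4✓, 39✓, -61✓, -66✗, -81✗
= [4, 39, -61]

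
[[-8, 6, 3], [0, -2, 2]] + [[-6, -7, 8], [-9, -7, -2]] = [[-14, -1, 11], [-9, -9, 0]]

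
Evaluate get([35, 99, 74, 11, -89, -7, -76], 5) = -7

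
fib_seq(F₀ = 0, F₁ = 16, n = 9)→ F_2 = F_1 + F_0 = 16
F_3 = F_2 + F_1 = 32
F_4 = F_3 + F_2 = 48
...
= [0, 16, 16, 32, 48, 80, 128, 208, 336]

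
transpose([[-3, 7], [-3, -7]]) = [[-3, -3], [7, -7]]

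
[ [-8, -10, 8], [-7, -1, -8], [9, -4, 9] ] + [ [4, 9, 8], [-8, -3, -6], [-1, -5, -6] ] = [[-4, -1, 16], [-15, -4, -14], [8, -9, 3]]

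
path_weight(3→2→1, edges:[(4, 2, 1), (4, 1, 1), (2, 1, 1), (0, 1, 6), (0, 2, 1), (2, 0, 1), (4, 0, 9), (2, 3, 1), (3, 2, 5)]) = w(3→2)=5 + w(2→1)=1
= 6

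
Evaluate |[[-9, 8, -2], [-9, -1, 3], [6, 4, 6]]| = 798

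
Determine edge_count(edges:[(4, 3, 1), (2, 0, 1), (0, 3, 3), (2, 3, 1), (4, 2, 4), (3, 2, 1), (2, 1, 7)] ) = 7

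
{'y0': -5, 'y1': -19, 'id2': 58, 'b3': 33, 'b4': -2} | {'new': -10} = {'y0': -5, 'y1': -19, 'id2': 58, 'b3': 33, 'b4': -2, 'new': -10}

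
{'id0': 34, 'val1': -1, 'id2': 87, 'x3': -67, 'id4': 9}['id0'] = 34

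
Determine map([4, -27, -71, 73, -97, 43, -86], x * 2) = [8, -54, -142, 146, -194, 86, -172]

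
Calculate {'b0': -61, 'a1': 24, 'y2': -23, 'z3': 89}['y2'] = -23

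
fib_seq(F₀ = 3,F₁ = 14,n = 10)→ [3, 14, 17, 31, 48, 79, 127, 206, 333, 539]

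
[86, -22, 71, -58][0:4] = [86, -22, 71, -58]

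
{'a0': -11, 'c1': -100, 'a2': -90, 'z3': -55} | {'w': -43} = {'a0': -11, 'c1': -100, 'a2': -90, 'z3': -55, 'w': -43}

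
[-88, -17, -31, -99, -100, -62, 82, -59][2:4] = [-31, -99]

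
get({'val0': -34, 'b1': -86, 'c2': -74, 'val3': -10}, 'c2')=-74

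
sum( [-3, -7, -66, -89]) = -165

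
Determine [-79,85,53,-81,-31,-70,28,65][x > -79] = [85, 53, -31, -70, 28, 65]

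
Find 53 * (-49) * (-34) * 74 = 6534052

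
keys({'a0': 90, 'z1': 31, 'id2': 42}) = ['a0', 'z1', 'id2']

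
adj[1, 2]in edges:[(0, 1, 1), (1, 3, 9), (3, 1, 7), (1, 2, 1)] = 1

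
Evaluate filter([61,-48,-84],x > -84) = [61, -48]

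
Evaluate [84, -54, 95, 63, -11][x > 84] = keep x where x > 84: 84✗, -54✗, 95✓, 63✗, -11✗
= [95]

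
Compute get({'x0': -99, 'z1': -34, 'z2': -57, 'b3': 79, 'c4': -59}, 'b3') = 79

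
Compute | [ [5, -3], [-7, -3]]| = -36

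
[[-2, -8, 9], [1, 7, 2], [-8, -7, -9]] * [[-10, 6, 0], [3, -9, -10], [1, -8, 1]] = C[0][0] = (-2)*(-10) + (-8)*(3) + (9)*(1) = 5
C[0][1] = (-2)*(6) + (-8)*(-9) + (9)*(-8) = -12
C[0][2] = (-2)*(0) + (-8)*(-10) + (9)*(1) = 89
C[1][0] = (1)*(-10) + (7)*(3) + (2)*(1) = 13
C[1][1] = (1)*(6) + (7)*(-9) + (2)*(-8) = -73
C[1][2] = (1)*(0) + (7)*(-10) + (2)*(1) = -68
... (3 more cells)
= [[5, -12, 89], [13, -73, -68], [50, 87, 61]]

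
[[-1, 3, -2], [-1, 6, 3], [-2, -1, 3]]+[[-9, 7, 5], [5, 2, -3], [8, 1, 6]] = [[-10, 10, 3], [4, 8, 0], [6, 0, 9]]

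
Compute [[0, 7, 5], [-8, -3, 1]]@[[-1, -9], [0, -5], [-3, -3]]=[[-15, -50], [5, 84]]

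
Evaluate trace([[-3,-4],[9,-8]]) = diagonal: (-3) + (-8)
= -11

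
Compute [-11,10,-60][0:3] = [-11, 10, -60]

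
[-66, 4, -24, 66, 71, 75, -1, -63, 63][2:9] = [-24, 66, 71, 75, -1, -63, 63]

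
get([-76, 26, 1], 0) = -76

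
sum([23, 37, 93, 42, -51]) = 23 + 37 + 93 + 42 + (-51)
= 144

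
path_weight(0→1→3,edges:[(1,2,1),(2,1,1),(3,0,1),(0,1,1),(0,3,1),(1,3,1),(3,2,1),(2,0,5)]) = w(0→1)=1 + w(1→3)=1
= 2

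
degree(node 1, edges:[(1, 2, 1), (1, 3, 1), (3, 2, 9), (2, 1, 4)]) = incident: (1,2), (1,3), (2,1)
= 3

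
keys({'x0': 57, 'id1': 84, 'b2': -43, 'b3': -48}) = ['x0', 'id1', 'b2', 'b3']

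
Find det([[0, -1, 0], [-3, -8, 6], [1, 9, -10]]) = 24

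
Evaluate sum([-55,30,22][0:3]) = slice → [-55, 30, 22]
(-55) + 30 + 22
= -3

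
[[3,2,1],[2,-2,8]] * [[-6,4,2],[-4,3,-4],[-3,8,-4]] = [[-29, 26, -6], [-28, 66, -20]]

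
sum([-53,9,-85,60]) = -69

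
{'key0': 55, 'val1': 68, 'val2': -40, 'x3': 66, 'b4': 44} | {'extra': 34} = {'key0': 55, 'val1': 68, 'val2': -40, 'x3': 66, 'b4': 44, 'extra': 34}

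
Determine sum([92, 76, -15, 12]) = 165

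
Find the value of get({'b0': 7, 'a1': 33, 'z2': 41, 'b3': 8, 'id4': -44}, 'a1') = 33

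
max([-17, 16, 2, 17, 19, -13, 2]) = 19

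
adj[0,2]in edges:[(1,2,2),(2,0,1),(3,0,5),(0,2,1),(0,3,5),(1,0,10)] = 1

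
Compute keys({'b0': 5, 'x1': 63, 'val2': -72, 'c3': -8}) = ['b0', 'x1', 'val2', 'c3']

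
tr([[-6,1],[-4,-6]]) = -12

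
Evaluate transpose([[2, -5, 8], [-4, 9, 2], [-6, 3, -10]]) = [[2, -4, -6], [-5, 9, 3], [8, 2, -10]]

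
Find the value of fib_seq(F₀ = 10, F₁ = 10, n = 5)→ F_2 = F_1 + F_0 = 20
F_3 = F_2 + F_1 = 30
F_4 = F_3 + F_2 = 50
= [10, 10, 20, 30, 50]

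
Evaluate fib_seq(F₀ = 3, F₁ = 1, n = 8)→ F_2 = F_1 + F_0 = 4
F_3 = F_2 + F_1 = 5
F_4 = F_3 + F_2 = 9
...
= [3, 1, 4, 5, 9, 14, 23, 37]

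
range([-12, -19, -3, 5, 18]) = 37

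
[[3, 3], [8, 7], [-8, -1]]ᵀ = [[3, 8, -8], [3, 7, -1]]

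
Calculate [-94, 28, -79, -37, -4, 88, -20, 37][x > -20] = [28, -4, 88, 37]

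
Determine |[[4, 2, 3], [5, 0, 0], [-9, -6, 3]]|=(1)*(4)*det([[0, 0], [-6, 3]]) + (-1)*(2)*det([[5, 0], [-9, 3]]) + (1)*(3)*det([[5, 0], [-9, -6]])
= 0 + -30 + -90
= -120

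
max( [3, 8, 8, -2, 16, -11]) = 16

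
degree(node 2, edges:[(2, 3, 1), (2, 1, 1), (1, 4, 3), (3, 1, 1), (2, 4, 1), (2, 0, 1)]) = incident: (2,3), (2,1), (2,4), (2,0)
= 4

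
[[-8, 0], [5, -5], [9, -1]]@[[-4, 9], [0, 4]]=C[0][0] = (-8)*(-4) + (0)*(0) = 32
C[0][1] = (-8)*(9) + (0)*(4) = -72
C[1][0] = (5)*(-4) + (-5)*(0) = -20
C[1][1] = (5)*(9) + (-5)*(4) = 25
C[2][0] = (9)*(-4) + (-1)*(0) = -36
C[2][1] = (9)*(9) + (-1)*(4) = 77
= [[32, -72], [-20, 25], [-36, 77]]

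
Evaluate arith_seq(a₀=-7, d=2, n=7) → a_0 = -7 + 0*2 = -7
a_1 = -7 + 1*2 = -5
a_2 = -7 + 2*2 = -3
...
= [-7, -5, -3, -1, 1, 3, 5]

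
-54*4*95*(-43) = 882360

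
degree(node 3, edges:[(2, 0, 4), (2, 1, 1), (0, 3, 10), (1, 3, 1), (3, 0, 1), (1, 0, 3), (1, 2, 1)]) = incident: (0,3), (1,3), (3,0)
= 3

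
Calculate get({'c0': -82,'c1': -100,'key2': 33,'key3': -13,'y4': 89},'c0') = -82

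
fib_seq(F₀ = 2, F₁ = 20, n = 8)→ F_2 = F_1 + F_0 = 22
F_3 = F_2 + F_1 = 42
F_4 = F_3 + F_2 = 64
...
= [2, 20, 22, 42, 64, 106, 170, 276]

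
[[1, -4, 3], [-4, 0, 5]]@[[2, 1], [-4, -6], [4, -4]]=C[0][0] = (1)*(2) + (-4)*(-4) + (3)*(4) = 30
C[0][1] = (1)*(1) + (-4)*(-6) + (3)*(-4) = 13
C[1][0] = (-4)*(2) + (0)*(-4) + (5)*(4) = 12
C[1][1] = (-4)*(1) + (0)*(-6) + (5)*(-4) = -24
= [[30, 13], [12, -24]]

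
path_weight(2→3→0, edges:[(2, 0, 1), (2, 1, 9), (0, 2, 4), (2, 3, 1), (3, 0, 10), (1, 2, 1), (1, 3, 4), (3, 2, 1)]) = 11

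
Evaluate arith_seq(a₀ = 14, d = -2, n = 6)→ [14, 12, 10, 8, 6, 4]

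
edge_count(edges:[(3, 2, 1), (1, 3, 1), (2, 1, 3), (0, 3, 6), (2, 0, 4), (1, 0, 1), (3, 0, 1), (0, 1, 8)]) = 8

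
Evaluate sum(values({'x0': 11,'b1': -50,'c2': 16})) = 11 + (-50) + 16
= -23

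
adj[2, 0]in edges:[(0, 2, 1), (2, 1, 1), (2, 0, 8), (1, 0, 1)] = 8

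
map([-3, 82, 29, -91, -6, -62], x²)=(-3)²=9, (82)²=6724, (29)²=841, (-91)²=8281, (-6)²=36, (-62)²=3844
= [9, 6724, 841, 8281, 36, 3844]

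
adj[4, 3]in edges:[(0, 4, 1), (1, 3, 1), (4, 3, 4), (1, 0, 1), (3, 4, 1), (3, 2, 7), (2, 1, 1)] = 4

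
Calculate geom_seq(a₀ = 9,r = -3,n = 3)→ a_0 = 9*(-3)^0 = 9
a_1 = 9*(-3)^1 = -27
a_2 = 9*(-3)^2 = 81
= [9, -27, 81]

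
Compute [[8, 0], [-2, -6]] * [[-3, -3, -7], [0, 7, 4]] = [[-24, -24, -56], [6, -36, -10]]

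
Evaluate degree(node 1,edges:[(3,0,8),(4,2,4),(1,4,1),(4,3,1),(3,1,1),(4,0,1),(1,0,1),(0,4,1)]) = 3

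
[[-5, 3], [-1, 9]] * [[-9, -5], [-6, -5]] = C[0][0] = (-5)*(-9) + (3)*(-6) = 27
C[0][1] = (-5)*(-5) + (3)*(-5) = 10
C[1][0] = (-1)*(-9) + (9)*(-6) = -45
C[1][1] = (-1)*(-5) + (9)*(-5) = -40
= [[27, 10], [-45, -40]]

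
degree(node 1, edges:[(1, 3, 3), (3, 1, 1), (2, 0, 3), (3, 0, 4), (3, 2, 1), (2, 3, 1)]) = 2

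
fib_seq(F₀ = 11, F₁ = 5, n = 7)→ [11, 5, 16, 21, 37, 58, 95]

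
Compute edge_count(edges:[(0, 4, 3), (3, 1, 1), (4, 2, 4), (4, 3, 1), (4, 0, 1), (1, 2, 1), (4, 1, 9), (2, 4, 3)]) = 8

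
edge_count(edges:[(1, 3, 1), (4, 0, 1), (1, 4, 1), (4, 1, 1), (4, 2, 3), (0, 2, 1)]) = 6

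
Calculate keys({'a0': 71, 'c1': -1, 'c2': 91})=['a0', 'c1', 'c2']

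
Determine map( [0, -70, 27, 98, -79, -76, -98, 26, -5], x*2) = [0, -140, 54, 196, -158, -152, -196, 52, -10]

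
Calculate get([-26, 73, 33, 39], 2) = 33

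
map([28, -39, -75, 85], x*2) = 28*2=56, -39*2=-78, -75*2=-150, 85*2=170
= [56, -78, -150, 170]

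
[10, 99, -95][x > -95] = keep x where x > -95: 10✓, 99✓, -95✗
= [10, 99]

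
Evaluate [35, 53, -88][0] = 35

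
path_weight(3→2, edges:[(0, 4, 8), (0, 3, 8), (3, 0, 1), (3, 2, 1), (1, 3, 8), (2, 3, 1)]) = 1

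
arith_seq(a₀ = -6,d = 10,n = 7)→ a_0 = -6 + 0*10 = -6
a_1 = -6 + 1*10 = 4
a_2 = -6 + 2*10 = 14
...
= [-6, 4, 14, 24, 34, 44, 54]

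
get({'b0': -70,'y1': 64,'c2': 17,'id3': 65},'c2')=17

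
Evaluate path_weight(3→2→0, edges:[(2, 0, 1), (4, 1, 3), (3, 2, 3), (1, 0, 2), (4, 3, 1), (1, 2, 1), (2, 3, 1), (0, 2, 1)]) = w(3→2)=3 + w(2→0)=1
= 4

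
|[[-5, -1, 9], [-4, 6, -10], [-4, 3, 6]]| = (1)*(-5)*det([[6, -10], [3, 6]]) + (-1)*(-1)*det([[-4, -10], [-4, 6]]) + (1)*(9)*det([[-4, 6], [-4, 3]])
= -330 + -64 + 108
= -286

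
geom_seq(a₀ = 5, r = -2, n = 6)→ a_0 = 5*(-2)^0 = 5
a_1 = 5*(-2)^1 = -10
a_2 = 5*(-2)^2 = 20
...
= [5, -10, 20, -40, 80, -160]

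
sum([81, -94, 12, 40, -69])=-30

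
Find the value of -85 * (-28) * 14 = 33320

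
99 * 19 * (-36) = -67716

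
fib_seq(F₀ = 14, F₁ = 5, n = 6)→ F_2 = F_1 + F_0 = 19
F_3 = F_2 + F_1 = 24
F_4 = F_3 + F_2 = 43
...
= [14, 5, 19, 24, 43, 67]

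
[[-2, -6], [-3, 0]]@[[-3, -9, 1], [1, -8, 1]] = [[0, 66, -8], [9, 27, -3]]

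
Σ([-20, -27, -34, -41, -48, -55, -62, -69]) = -356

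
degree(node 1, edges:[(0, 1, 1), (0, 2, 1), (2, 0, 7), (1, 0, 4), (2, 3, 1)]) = incident: (0,1), (1,0)
= 2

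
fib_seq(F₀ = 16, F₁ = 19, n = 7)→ F_2 = F_1 + F_0 = 35
F_3 = F_2 + F_1 = 54
F_4 = F_3 + F_2 = 89
...
= [16, 19, 35, 54, 89, 143, 232]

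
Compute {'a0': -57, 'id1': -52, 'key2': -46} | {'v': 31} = {'a0': -57, 'id1': -52, 'key2': -46, 'v': 31}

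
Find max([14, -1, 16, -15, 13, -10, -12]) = 16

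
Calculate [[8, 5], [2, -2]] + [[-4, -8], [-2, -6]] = [[4, -3], [0, -8]]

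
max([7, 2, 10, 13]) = 13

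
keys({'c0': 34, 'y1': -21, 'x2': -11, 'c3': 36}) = ['c0', 'y1', 'x2', 'c3']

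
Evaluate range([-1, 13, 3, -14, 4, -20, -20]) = 33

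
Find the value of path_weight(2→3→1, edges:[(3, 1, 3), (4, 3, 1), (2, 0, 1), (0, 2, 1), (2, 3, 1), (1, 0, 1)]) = w(2→3)=1 + w(3→1)=3
= 4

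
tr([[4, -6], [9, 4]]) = 8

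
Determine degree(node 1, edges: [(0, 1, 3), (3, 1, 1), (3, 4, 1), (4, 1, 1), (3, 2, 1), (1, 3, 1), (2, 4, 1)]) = 4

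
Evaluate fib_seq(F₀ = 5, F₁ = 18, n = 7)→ F_2 = F_1 + F_0 = 23
F_3 = F_2 + F_1 = 41
F_4 = F_3 + F_2 = 64
...
= [5, 18, 23, 41, 64, 105, 169]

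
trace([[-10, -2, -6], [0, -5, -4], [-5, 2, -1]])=diagonal: (-10) + (-5) + (-1)
= -16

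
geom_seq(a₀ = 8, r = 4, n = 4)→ [8, 32, 128, 512]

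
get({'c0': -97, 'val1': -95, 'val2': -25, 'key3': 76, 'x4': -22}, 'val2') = -25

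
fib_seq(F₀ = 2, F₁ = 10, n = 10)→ [2, 10, 12, 22, 34, 56, 90, 146, 236, 382]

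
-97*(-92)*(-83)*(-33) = 24442836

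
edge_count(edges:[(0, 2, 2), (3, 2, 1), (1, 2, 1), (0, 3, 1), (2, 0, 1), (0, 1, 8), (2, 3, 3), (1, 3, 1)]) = 8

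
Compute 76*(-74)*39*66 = -14476176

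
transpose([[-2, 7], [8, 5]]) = [[-2, 8], [7, 5]]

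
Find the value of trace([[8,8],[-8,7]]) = diagonal: 8 + 7
= 15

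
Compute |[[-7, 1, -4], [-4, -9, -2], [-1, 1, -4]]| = -228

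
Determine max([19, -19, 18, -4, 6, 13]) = 19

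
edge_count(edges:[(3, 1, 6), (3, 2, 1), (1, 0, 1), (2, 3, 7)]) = 4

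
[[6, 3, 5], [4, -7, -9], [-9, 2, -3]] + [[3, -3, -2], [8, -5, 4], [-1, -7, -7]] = [[9, 0, 3], [12, -12, -5], [-10, -5, -10]]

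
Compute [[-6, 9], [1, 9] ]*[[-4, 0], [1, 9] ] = [[33, 81], [5, 81]]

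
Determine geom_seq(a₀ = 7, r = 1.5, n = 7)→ a_0 = 7*1.5^0 = 7.0
a_1 = 7*1.5^1 = 10.5
a_2 = 7*1.5^2 = 15.75
...
= [7.0, 10.5, 15.75, 23.625, 35.4375, 53.15625, 79.734375]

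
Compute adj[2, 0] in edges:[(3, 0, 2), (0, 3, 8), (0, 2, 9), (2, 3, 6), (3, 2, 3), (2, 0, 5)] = 5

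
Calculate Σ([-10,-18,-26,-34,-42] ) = (-10) + (-18) + (-26) + (-34) + (-42)
= -130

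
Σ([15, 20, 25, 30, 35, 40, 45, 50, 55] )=315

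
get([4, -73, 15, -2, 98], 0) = 4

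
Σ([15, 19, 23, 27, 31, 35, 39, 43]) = 15 + 19 + 23 + 27 + 31 + 35 + 39 + 43
= 232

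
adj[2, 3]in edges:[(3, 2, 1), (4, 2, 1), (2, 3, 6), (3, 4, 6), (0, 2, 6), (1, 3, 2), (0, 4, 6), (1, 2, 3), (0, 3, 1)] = 6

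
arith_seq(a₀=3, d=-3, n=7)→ a_0 = 3 + 0*-3 = 3
a_1 = 3 + 1*-3 = 0
a_2 = 3 + 2*-3 = -3
...
= [3, 0, -3, -6, -9, -12, -15]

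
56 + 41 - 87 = 10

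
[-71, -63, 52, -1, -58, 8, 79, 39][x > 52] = keep x where x > 52: -71✗, -63✗, 52✗, -1✗, -58✗, 8✗, 79✓, 39✗
= [79]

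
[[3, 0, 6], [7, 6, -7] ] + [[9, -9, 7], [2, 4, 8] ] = [[12, -9, 13], [9, 10, 1]]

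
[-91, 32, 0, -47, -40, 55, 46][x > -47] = [32, 0, -40, 55, 46]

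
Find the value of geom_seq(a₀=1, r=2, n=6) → a_0 = 1*2^0 = 1
a_1 = 1*2^1 = 2
a_2 = 1*2^2 = 4
...
= [1, 2, 4, 8, 16, 32]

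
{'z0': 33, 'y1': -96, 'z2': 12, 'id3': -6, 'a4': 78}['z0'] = 33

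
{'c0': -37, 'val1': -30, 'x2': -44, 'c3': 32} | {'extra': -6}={'c0': -37, 'val1': -30, 'x2': -44, 'c3': 32, 'extra': -6}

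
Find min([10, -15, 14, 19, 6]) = -15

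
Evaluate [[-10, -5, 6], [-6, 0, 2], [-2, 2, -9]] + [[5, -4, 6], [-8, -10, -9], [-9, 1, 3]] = [[-5, -9, 12], [-14, -10, -7], [-11, 3, -6]]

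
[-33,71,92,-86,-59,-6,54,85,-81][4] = -59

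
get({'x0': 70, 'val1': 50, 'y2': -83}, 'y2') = -83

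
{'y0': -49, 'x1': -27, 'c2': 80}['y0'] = -49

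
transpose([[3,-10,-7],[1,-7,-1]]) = [[3, 1], [-10, -7], [-7, -1]]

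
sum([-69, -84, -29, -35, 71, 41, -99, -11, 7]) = -208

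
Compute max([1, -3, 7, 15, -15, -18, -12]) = 15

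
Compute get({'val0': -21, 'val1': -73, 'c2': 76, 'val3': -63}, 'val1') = -73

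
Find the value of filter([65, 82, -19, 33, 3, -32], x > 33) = [65, 82]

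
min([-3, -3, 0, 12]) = -3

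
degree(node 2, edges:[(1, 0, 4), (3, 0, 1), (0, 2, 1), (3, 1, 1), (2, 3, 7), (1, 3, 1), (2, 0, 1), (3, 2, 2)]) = 4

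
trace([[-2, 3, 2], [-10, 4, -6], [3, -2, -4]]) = -2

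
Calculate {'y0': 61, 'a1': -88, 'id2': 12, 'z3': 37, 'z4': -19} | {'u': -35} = {'y0': 61, 'a1': -88, 'id2': 12, 'z3': 37, 'z4': -19, 'u': -35}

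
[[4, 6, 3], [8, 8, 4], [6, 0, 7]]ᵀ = [[4, 8, 6], [6, 8, 0], [3, 4, 7]]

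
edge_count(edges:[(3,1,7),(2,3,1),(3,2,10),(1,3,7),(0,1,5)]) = 5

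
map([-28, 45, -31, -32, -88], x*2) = -28*2=-56, 45*2=90, -31*2=-62, -32*2=-64, -88*2=-176
= [-56, 90, -62, -64, -176]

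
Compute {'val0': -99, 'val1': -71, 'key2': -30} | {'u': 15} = {'val0': -99, 'val1': -71, 'key2': -30, 'u': 15}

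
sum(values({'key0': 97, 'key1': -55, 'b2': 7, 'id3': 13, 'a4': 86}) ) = 97 + (-55) + 7 + 13 + 86
= 148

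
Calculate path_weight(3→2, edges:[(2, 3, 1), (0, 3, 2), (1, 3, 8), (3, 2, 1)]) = 1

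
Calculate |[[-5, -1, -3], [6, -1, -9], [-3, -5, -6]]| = 231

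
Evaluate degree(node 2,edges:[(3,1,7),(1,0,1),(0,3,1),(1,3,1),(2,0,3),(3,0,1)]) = 1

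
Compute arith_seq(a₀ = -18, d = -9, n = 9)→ a_0 = -18 + 0*-9 = -18
a_1 = -18 + 1*-9 = -27
a_2 = -18 + 2*-9 = -36
...
= [-18, -27, -36, -45, -54, -63, -72, -81, -90]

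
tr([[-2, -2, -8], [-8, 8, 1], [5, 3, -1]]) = 5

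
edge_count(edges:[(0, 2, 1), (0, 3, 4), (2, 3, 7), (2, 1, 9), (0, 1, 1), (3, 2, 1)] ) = 6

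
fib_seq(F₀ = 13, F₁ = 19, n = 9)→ F_2 = F_1 + F_0 = 32
F_3 = F_2 + F_1 = 51
F_4 = F_3 + F_2 = 83
...
= [13, 19, 32, 51, 83, 134, 217, 351, 568]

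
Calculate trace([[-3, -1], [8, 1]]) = diagonal: (-3) + 1
= -2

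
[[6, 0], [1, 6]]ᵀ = [[6, 1], [0, 6]]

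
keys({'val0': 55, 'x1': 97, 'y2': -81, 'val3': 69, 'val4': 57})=['val0', 'x1', 'y2', 'val3', 'val4']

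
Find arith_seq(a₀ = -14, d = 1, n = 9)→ a_0 = -14 + 0*1 = -14
a_1 = -14 + 1*1 = -13
a_2 = -14 + 2*1 = -12
...
= [-14, -13, -12, -11, -10, -9, -8, -7, -6]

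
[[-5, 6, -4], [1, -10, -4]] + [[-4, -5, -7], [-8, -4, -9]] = [[-9, 1, -11], [-7, -14, -13]]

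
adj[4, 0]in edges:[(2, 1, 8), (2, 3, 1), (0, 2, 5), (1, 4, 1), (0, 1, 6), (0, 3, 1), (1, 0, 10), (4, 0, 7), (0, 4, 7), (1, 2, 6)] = 7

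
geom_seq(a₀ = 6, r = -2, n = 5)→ a_0 = 6*(-2)^0 = 6
a_1 = 6*(-2)^1 = -12
a_2 = 6*(-2)^2 = 24
...
= [6, -12, 24, -48, 96]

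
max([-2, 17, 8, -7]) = 17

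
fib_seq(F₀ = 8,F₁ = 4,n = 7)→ [8, 4, 12, 16, 28, 44, 72]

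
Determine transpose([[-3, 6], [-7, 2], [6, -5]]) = [[-3, -7, 6], [6, 2, -5]]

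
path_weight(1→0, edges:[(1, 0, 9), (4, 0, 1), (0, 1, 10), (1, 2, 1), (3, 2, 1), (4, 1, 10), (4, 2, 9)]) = 9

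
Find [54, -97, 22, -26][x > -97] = keep x where x > -97: 54✓, -97✗, 22✓, -26✓
= [54, 22, -26]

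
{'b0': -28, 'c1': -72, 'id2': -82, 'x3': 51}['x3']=51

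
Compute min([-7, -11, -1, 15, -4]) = -11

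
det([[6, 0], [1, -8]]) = -48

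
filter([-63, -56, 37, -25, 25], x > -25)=keep x where x > -25: -63✗, -56✗, 37✓, -25✗, 25✓
= [37, 25]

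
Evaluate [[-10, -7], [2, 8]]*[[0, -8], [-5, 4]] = C[0][0] = (-10)*(0) + (-7)*(-5) = 35
C[0][1] = (-10)*(-8) + (-7)*(4) = 52
C[1][0] = (2)*(0) + (8)*(-5) = -40
C[1][1] = (2)*(-8) + (8)*(4) = 16
= [[35, 52], [-40, 16]]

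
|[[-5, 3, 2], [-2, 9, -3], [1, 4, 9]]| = -454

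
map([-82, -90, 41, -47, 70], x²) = [6724, 8100, 1681, 2209, 4900]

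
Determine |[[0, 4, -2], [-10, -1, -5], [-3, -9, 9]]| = 246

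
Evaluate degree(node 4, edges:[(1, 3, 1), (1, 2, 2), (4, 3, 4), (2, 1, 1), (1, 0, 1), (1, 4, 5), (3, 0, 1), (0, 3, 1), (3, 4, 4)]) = 3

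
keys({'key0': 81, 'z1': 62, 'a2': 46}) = ['key0', 'z1', 'a2']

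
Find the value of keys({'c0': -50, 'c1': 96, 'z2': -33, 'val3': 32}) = ['c0', 'c1', 'z2', 'val3']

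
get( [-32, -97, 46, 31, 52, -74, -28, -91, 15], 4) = 52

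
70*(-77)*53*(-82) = 23424940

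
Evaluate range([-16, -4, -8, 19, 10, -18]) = 37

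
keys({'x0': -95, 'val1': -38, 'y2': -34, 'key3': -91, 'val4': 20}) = ['x0', 'val1', 'y2', 'key3', 'val4']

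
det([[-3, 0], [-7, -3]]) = (-3)*(-3) - (0)*(-7)
= 9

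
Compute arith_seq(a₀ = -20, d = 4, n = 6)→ [-20, -16, -12, -8, -4, 0]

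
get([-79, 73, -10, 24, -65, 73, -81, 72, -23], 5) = 73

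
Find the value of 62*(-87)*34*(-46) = 8436216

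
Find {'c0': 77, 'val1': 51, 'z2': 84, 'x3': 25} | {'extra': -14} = {'c0': 77, 'val1': 51, 'z2': 84, 'x3': 25, 'extra': -14}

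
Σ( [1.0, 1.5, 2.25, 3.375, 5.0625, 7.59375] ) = 1.0 + 1.5 + 2.25 + 3.375 + 5.0625 + 7.59375
= 20.78125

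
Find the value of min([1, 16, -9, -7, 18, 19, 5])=-9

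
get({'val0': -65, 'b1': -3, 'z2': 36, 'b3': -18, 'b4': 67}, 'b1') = -3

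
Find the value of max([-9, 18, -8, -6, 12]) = 18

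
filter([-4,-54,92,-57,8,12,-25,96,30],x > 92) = keep x where x > 92: -4✗, -54✗, 92✗, -57✗, 8✗, 12✗, -25✗, 96✓, 30✗
= [96]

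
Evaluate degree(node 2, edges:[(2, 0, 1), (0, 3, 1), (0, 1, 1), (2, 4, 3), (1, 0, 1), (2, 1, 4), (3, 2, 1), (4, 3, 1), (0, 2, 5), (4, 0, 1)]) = incident: (2,0), (2,4), (2,1), (3,2), (0,2)
= 5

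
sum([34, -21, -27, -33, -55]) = 34 + (-21) + (-27) + (-33) + (-55)
= -102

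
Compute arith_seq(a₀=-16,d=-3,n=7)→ a_0 = -16 + 0*-3 = -16
a_1 = -16 + 1*-3 = -19
a_2 = -16 + 2*-3 = -22
...
= [-16, -19, -22, -25, -28, -31, -34]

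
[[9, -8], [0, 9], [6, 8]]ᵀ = [[9, 0, 6], [-8, 9, 8]]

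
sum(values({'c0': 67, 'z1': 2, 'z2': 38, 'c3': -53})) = 54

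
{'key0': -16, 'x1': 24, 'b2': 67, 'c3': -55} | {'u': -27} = {'key0': -16, 'x1': 24, 'b2': 67, 'c3': -55, 'u': -27}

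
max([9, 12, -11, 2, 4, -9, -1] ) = 12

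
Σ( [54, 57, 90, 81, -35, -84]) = 54 + 57 + 90 + 81 + (-35) + (-84)
= 163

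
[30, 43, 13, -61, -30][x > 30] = keep x where x > 30: 30✗, 43✓, 13✗, -61✗, -30✗
= [43]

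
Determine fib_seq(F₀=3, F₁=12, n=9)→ [3, 12, 15, 27, 42, 69, 111, 180, 291]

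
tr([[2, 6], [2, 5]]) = 7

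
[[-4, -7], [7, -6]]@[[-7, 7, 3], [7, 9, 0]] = [[-21, -91, -12], [-91, -5, 21]]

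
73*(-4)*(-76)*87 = 1930704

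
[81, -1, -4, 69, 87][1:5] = [-1, -4, 69, 87]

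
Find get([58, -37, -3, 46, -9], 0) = 58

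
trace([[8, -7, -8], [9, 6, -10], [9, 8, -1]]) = 13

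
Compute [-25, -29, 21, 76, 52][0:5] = [-25, -29, 21, 76, 52]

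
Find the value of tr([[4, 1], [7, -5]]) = diagonal: 4 + (-5)
= -1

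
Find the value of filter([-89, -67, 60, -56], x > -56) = keep x where x > -56: -89✗, -67✗, 60✓, -56✗
= [60]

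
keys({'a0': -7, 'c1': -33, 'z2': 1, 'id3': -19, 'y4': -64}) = ['a0', 'c1', 'z2', 'id3', 'y4']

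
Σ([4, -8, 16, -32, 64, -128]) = -84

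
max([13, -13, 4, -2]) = 13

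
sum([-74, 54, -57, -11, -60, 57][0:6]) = slice → [-74, 54, -57, -11, -60, 57]
(-74) + 54 + (-57) + (-11) + (-60) + 57
= -91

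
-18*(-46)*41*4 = 135792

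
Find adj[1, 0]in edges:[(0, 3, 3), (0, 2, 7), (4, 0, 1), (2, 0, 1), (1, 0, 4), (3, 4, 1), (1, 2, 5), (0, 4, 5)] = 4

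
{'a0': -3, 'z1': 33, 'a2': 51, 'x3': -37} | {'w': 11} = {'a0': -3, 'z1': 33, 'a2': 51, 'x3': -37, 'w': 11}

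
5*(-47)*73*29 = -497495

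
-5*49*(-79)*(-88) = -1703240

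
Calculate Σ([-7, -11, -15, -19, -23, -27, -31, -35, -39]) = -207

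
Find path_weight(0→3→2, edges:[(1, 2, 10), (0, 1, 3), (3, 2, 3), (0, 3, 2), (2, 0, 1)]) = w(0→3)=2 + w(3→2)=3
= 5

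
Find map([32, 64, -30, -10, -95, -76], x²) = [1024, 4096, 900, 100, 9025, 5776]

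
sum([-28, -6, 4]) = (-28) + (-6) + 4
= -30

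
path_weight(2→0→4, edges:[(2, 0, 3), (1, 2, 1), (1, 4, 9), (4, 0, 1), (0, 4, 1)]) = 4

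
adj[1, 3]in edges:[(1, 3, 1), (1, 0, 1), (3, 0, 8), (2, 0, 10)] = 1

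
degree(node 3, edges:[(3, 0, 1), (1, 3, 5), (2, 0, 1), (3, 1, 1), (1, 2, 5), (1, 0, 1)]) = 3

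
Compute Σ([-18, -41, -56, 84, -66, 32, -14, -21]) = -100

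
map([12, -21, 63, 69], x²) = [144, 441, 3969, 4761]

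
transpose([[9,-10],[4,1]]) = [[9, 4], [-10, 1]]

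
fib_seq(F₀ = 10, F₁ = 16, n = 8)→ [10, 16, 26, 42, 68, 110, 178, 288]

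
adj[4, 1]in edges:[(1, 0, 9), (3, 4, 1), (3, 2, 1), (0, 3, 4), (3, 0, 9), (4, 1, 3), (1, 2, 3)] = 3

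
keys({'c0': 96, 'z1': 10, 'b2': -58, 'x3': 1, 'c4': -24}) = ['c0', 'z1', 'b2', 'x3', 'c4']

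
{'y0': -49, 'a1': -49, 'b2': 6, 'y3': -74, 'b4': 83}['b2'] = 6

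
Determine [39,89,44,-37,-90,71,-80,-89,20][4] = -90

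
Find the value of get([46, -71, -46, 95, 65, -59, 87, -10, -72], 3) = 95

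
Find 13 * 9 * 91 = 10647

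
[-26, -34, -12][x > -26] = keep x where x > -26: -26✗, -34✗, -12✓
= [-12]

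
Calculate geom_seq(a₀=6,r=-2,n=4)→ a_0 = 6*(-2)^0 = 6
a_1 = 6*(-2)^1 = -12
a_2 = 6*(-2)^2 = 24
...
= [6, -12, 24, -48]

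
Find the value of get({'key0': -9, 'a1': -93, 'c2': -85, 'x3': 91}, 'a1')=-93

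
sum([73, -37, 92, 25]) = 73 + (-37) + 92 + 25
= 153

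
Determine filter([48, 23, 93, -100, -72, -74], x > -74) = [48, 23, 93, -72]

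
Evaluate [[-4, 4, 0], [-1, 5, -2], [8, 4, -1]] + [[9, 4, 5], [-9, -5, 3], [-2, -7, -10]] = [[5, 8, 5], [-10, 0, 1], [6, -3, -11]]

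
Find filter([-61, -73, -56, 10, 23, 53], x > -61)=keep x where x > -61: -61✗, -73✗, -56✓, 10✓, 23✓, 53✓
= [-56, 10, 23, 53]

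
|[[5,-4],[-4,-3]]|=(5)*(-3) - (-4)*(-4)
= -31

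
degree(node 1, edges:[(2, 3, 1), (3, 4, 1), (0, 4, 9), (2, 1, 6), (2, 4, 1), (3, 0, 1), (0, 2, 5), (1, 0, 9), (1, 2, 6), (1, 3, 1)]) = 4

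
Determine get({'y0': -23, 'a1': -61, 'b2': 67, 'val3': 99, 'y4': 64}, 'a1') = -61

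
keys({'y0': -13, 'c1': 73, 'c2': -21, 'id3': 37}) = ['y0', 'c1', 'c2', 'id3']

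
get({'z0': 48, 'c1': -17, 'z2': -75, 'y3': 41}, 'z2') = -75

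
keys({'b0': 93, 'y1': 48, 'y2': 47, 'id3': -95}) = ['b0', 'y1', 'y2', 'id3']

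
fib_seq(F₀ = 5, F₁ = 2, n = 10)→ [5, 2, 7, 9, 16, 25, 41, 66, 107, 173]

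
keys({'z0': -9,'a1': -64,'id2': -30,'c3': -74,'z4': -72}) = ['z0', 'a1', 'id2', 'c3', 'z4']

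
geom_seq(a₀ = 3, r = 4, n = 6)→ a_0 = 3*4^0 = 3
a_1 = 3*4^1 = 12
a_2 = 3*4^2 = 48
...
= [3, 12, 48, 192, 768, 3072]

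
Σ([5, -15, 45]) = 5 + -15 + 45
= 35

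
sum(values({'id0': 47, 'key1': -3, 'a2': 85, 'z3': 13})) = 47 + (-3) + 85 + 13
= 142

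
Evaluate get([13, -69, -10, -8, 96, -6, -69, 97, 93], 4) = 96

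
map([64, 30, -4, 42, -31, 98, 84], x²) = [4096, 900, 16, 1764, 961, 9604, 7056]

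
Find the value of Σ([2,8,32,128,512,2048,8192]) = 10922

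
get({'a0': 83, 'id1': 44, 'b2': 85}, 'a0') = 83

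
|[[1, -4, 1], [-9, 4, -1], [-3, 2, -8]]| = (1)*(1)*det([[4, -1], [2, -8]]) + (-1)*(-4)*det([[-9, -1], [-3, -8]]) + (1)*(1)*det([[-9, 4], [-3, 2]])
= -30 + 276 + -6
= 240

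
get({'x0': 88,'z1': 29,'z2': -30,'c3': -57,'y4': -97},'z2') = -30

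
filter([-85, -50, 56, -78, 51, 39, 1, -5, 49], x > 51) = [56]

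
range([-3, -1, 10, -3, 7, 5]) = 13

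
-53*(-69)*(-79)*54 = -15600762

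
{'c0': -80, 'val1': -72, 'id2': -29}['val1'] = -72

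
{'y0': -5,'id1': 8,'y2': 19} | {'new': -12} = {'y0': -5, 'id1': 8, 'y2': 19, 'new': -12}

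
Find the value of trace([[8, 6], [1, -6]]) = 2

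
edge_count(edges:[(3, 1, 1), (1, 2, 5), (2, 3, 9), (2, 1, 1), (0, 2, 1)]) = 5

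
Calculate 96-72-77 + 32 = -21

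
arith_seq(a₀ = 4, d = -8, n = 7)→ a_0 = 4 + 0*-8 = 4
a_1 = 4 + 1*-8 = -4
a_2 = 4 + 2*-8 = -12
...
= [4, -4, -12, -20, -28, -36, -44]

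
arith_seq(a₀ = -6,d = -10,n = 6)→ a_0 = -6 + 0*-10 = -6
a_1 = -6 + 1*-10 = -16
a_2 = -6 + 2*-10 = -26
...
= [-6, -16, -26, -36, -46, -56]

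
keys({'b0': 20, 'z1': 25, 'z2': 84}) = ['b0', 'z1', 'z2']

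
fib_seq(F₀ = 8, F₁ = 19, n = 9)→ F_2 = F_1 + F_0 = 27
F_3 = F_2 + F_1 = 46
F_4 = F_3 + F_2 = 73
...
= [8, 19, 27, 46, 73, 119, 192, 311, 503]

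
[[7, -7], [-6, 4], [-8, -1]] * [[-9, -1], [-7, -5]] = [[-14, 28], [26, -14], [79, 13]]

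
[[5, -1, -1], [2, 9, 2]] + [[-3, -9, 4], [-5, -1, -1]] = [[2, -10, 3], [-3, 8, 1]]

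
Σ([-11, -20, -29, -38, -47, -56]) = -201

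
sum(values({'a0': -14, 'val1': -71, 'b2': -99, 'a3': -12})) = (-14) + (-71) + (-99) + (-12)
= -196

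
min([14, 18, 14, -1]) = -1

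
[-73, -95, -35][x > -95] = keep x where x > -95: -73✓, -95✗, -35✓
= [-73, -35]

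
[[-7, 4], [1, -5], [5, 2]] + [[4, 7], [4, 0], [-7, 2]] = [[-3, 11], [5, -5], [-2, 4]]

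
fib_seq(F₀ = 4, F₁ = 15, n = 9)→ F_2 = F_1 + F_0 = 19
F_3 = F_2 + F_1 = 34
F_4 = F_3 + F_2 = 53
...
= [4, 15, 19, 34, 53, 87, 140, 227, 367]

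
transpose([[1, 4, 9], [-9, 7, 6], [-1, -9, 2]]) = [[1, -9, -1], [4, 7, -9], [9, 6, 2]]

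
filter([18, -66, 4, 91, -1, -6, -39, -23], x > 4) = [18, 91]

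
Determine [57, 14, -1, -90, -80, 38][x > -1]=keep x where x > -1: 57✓, 14✓, -1✗, -90✗, -80✗, 38✓
= [57, 14, 38]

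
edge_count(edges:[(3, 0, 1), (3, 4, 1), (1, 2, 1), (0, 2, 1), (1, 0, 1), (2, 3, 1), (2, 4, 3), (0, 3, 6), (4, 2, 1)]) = 9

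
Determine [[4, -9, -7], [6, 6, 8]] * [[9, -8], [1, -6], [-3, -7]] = [[48, 71], [36, -140]]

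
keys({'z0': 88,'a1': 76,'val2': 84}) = ['z0', 'a1', 'val2']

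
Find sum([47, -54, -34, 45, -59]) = 47 + (-54) + (-34) + 45 + (-59)
= -55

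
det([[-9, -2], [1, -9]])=83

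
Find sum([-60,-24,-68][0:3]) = -152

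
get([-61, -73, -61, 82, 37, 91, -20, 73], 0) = -61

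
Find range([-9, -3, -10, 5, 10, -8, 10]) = 20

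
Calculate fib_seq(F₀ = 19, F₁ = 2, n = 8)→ F_2 = F_1 + F_0 = 21
F_3 = F_2 + F_1 = 23
F_4 = F_3 + F_2 = 44
...
= [19, 2, 21, 23, 44, 67, 111, 178]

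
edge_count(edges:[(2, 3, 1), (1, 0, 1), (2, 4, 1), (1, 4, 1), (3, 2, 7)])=5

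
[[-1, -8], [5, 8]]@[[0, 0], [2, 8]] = C[0][0] = (-1)*(0) + (-8)*(2) = -16
C[0][1] = (-1)*(0) + (-8)*(8) = -64
C[1][0] = (5)*(0) + (8)*(2) = 16
C[1][1] = (5)*(0) + (8)*(8) = 64
= [[-16, -64], [16, 64]]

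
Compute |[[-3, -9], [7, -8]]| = (-3)*(-8) - (-9)*(7)
= 87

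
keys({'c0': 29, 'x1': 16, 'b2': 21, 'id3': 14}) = ['c0', 'x1', 'b2', 'id3']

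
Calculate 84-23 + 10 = 71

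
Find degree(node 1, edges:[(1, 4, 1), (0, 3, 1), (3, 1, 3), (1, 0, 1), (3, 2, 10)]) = incident: (1,4), (3,1), (1,0)
= 3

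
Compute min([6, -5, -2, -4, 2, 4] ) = -5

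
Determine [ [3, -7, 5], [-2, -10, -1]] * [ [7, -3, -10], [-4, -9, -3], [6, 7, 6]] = [[79, 89, 21], [20, 89, 44]]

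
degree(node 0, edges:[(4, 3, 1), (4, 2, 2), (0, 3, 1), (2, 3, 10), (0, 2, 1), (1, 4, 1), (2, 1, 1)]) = 2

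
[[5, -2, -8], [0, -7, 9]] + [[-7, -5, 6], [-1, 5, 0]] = [[-2, -7, -2], [-1, -2, 9]]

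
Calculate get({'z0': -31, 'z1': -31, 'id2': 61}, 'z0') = -31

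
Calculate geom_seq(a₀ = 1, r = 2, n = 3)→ [1, 2, 4]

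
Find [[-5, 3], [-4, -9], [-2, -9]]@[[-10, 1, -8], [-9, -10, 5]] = [[23, -35, 55], [121, 86, -13], [101, 88, -29]]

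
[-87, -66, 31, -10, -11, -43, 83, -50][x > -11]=[31, -10, 83]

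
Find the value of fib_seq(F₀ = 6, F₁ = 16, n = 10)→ [6, 16, 22, 38, 60, 98, 158, 256, 414, 670]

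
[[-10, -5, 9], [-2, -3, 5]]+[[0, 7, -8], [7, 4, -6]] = [[-10, 2, 1], [5, 1, -1]]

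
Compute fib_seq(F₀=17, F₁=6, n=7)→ [17, 6, 23, 29, 52, 81, 133]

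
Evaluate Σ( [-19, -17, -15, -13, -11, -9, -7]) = (-19) + (-17) + (-15) + (-13) + (-11) + (-9) + (-7)
= -91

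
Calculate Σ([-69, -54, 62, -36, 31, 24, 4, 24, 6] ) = (-69) + (-54) + 62 + (-36) + 31 + 24 + 4 + 24 + 6
= -8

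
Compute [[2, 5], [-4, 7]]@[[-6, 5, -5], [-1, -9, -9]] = [[-17, -35, -55], [17, -83, -43]]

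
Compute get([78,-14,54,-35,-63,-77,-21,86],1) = -14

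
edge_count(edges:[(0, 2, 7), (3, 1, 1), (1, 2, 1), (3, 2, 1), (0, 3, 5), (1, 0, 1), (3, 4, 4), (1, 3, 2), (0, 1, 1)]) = 9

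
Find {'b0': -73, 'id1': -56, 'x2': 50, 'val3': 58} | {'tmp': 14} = {'b0': -73, 'id1': -56, 'x2': 50, 'val3': 58, 'tmp': 14}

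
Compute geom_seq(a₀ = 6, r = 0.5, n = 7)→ a_0 = 6*0.5^0 = 6.0
a_1 = 6*0.5^1 = 3.0
a_2 = 6*0.5^2 = 1.5
...
= [6.0, 3.0, 1.5, 0.75, 0.375, 0.1875, 0.09375]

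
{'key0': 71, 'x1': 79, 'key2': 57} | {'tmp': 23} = {'key0': 71, 'x1': 79, 'key2': 57, 'tmp': 23}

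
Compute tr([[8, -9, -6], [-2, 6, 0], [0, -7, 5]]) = 19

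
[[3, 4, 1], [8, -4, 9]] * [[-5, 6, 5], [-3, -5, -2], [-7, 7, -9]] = [[-34, 5, -2], [-91, 131, -33]]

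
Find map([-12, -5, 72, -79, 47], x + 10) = -12+10=-2, -5+10=5, 72+10=82, -79+10=-69, 47+10=57
= [-2, 5, 82, -69, 57]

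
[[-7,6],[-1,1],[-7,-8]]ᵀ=[[-7, -1, -7], [6, 1, -8]]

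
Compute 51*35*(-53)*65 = -6149325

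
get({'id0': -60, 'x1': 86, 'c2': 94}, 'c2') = 94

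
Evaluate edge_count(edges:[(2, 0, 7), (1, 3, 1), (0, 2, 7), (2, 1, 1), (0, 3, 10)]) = 5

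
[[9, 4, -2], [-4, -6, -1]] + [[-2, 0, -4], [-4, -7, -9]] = [[7, 4, -6], [-8, -13, -10]]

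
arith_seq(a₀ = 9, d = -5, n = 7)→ [9, 4, -1, -6, -11, -16, -21]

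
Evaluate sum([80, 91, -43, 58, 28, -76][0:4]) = 186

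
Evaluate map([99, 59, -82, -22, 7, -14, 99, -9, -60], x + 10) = [109, 69, -72, -12, 17, -4, 109, 1, -50]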